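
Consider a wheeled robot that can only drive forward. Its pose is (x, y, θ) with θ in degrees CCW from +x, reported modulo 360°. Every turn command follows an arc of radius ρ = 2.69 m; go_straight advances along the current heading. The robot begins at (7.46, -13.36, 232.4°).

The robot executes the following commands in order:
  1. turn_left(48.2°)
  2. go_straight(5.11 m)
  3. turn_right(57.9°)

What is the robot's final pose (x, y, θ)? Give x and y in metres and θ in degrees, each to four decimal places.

(7.0673, -22.9907, 222.7000°)

set_pose: (x, y, θ) = (7.4600, -13.3600, 232.4000°), ρ = 2.69
turn_left(48.2°): centre at ρ to the left, rotate +48.2° → (6.9472, -15.4961, 280.6000°)
go_straight(5.11): x += 5.11·cos θ, y += 5.11·sin θ → (7.8872, -20.5189, 280.6000°)
turn_right(57.9°): centre at ρ to the right, rotate −57.9° → (7.0673, -22.9907, 222.7000°)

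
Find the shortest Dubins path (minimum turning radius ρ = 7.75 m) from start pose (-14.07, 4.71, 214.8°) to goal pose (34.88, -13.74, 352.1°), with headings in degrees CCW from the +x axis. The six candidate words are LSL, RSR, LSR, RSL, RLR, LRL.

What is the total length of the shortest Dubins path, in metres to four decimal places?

Let ψ = atan2(Δy, Δx) = atan2(-18.45, 48.95) = -20.6522° be the start→goal bearing.
Normalize: d = |goal − start| / ρ = 52.311614/7.75 = 6.749886, α = (θ_start − ψ) mod 360° = 235.4522° = 4.109416 rad, β = (θ_goal − ψ) mod 360° = 12.7522° = 0.222568 rad.
Common terms: sin α = -0.823653, cos α = -0.567094, sin β = 0.220735, cos β = 0.975334, cos(α−β) = -0.734915, d² = 45.560957. Work in radians in the unit-radius frame; every candidate has L = ρ·(t + p + q).
LSL: p² = 2 + d² − 2cos(α−β) + 2d(sin α − sin β) = 34.931788; p = √p² = 5.910312; φ = atan2(cos β − cos α, d + sin α − sin β) = 0.264029 rad; t = (φ − α) mod 2π = 2.437799 rad, q = (β − φ) mod 2π = 6.241724 rad → L = 7.75·(2.437799 + 5.910312 + 6.241724) = 7.75·14.589834 = 113.071216 m
RSR: p² = 2 + d² − 2cos(α−β) + 2d(sin β − sin α) = 63.129786; p = √p² = 7.945425; φ = atan2(cos α − cos β, d − sin α + sin β) = -0.195368 rad; t = (α − φ) mod 2π = 4.304784 rad, q = (φ − β) mod 2π = 5.865249 rad → L = 7.75·(4.304784 + 7.945425 + 5.865249) = 7.75·18.115459 = 140.394807 m
LSR: p² = d² − 2 + 2cos(α−β) + 2d(sin α + sin β) = 33.951865; p = √p² = 5.826823; φ = atan2(−cos α − cos β, d + sin α + sin β) − atan2(−2, p) = 0.264324 rad; t = (φ − α) mod 2π = 2.438094 rad, q = (φ − β) mod 2π = 0.041757 rad → L = 7.75·(2.438094 + 5.826823 + 0.041757) = 7.75·8.306673 = 64.376716 m
RSL: p² = d² − 2 + 2cos(α−β) − 2d(sin α + sin β) = 50.230391; p = √p² = 7.087340; φ = atan2(cos α + cos β, d − sin α − sin β) − atan2(2, p) = -0.219577 rad; t = (α − φ) mod 2π = 4.328993 rad, q = (β − φ) mod 2π = 0.442144 rad → L = 7.75·(4.328993 + 7.087340 + 0.442144) = 7.75·11.858477 = 91.903198 m
RLR: c = (6 − d² + 2cos(α−β) + 2d(sin α − sin β))/8 = -6.891223, |c| > 1 → infeasible
LRL: c = (6 − d² + 2cos(α−β) − 2d(sin α − sin β))/8 = -3.366473, |c| > 1 → infeasible
Shortest: LSR with L = 64.376716 m ≈ 64.3767 m

64.3767 m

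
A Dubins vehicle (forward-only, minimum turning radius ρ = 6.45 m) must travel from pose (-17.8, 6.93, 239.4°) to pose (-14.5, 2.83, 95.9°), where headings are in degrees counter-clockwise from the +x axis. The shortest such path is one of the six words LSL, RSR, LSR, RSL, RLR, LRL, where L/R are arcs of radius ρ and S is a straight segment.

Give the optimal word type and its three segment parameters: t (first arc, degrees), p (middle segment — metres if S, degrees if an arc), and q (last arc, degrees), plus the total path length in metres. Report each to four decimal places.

RLR: t = 42.8749°, p = 279.4348°, q = 20.0599°, L = 38.5418 m

Let ψ = atan2(Δy, Δx) = atan2(-4.10, 3.30) = -51.1702° be the start→goal bearing.
Normalize: d = |goal − start| / ρ = 5.263079/6.45 = 0.815981, α = (θ_start − ψ) mod 360° = 290.5702° = 5.071406 rad, β = (θ_goal − ψ) mod 360° = 147.0702° = 2.566859 rad.
Common terms: sin α = -0.936243, cos α = 0.351354, sin β = 0.543611, cos β = -0.839337, cos(α−β) = -0.803857, d² = 0.665825. Work in radians in the unit-radius frame; every candidate has L = ρ·(t + p + q).
LSL: p² = 2 + d² − 2cos(α−β) + 2d(sin α − sin β) = 1.858473; p = √p² = 1.363258; φ = atan2(cos β − cos α, d + sin α − sin β) = -2.079419 rad; t = (φ − α) mod 2π = 5.415545 rad, q = (β − φ) mod 2π = 4.646278 rad → L = 6.45·(5.415545 + 1.363258 + 4.646278) = 6.45·11.425081 = 73.691775 m
RSR: p² = 2 + d² − 2cos(α−β) + 2d(sin β − sin α) = 6.688605; p = √p² = 2.586234; φ = atan2(cos α − cos β, d − sin α + sin β) = 0.478441 rad; t = (α − φ) mod 2π = 4.592965 rad, q = (φ − β) mod 2π = 4.194768 rad → L = 6.45·(4.592965 + 2.586234 + 4.194768) = 6.45·11.373967 = 73.362084 m
LSR: p² = d² − 2 + 2cos(α−β) + 2d(sin α + sin β) = -3.582648 < 0 → infeasible
RSL: p² = d² − 2 + 2cos(α−β) − 2d(sin α + sin β) = -2.301129 < 0 → infeasible
RLR: c = (6 − d² + 2cos(α−β) + 2d(sin α − sin β))/8 = 0.163924; p = 2π − arccos c = 4.877056 rad; φ = atan2(cos α − cos β, d − sin α + sin β) = 0.478441 rad; t = (α − φ + p/2) mod 2π = 0.748308 rad, q = (α − β − t + p) mod 2π = 0.350111 rad → L = 6.45·(0.748308 + 4.877056 + 0.350111) = 6.45·5.975475 = 38.541815 m
LRL: c = (6 − d² + 2cos(α−β) − 2d(sin α − sin β))/8 = 0.767691; p = 2π − arccos c = 5.587619 rad; φ = atan2(cos β − cos α, d + sin α − sin β) = -2.079419 rad; t = (φ − α + p/2) mod 2π = 1.926169 rad, q = (β − α − t + p) mod 2π = 1.156902 rad → L = 6.45·(1.926169 + 5.587619 + 1.156902) = 6.45·8.670690 = 55.925953 m
Shortest: RLR with L = 38.541815 m ≈ 38.5418 m
Convert RLR to answer units (arcs ×180/π): t = 0.748308·180/π = 42.8749°, p = 4.877056·180/π = 279.4348°, q = 0.350111·180/π = 20.0599°, L = 38.5418 m.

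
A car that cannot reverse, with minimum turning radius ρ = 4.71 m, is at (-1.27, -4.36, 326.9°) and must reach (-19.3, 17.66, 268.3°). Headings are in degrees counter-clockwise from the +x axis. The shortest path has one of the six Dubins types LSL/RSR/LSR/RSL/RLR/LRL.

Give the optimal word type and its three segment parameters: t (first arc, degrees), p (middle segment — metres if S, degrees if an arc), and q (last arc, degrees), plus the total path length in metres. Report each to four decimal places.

Let ψ = atan2(Δy, Δx) = atan2(22.02, -18.03) = 129.3107° be the start→goal bearing.
Normalize: d = |goal − start| / ρ = 28.459819/4.71 = 6.042424, α = (θ_start − ψ) mod 360° = 197.5893° = 3.448585 rad, β = (θ_goal − ψ) mod 360° = 138.9893° = 2.425822 rad.
Common terms: sin α = -0.302193, cos α = -0.953247, sin β = 0.656199, cos β = -0.754588, cos(α−β) = 0.521010, d² = 36.510893. Work in radians in the unit-radius frame; every candidate has L = ρ·(t + p + q).
LSL: p² = 2 + d² − 2cos(α−β) + 2d(sin α − sin β) = 25.886851; p = √p² = 5.087912; φ = atan2(cos β − cos α, d + sin α − sin β) = 0.039055 rad; t = (φ − α) mod 2π = 2.873656 rad, q = (β − φ) mod 2π = 2.386766 rad → L = 4.71·(2.873656 + 5.087912 + 2.386766) = 4.71·10.348335 = 48.740656 m
RSR: p² = 2 + d² − 2cos(α−β) + 2d(sin β − sin α) = 49.050896; p = √p² = 7.003634; φ = atan2(cos α − cos β, d − sin α + sin β) = -0.028369 rad; t = (α − φ) mod 2π = 3.476954 rad, q = (φ − β) mod 2π = 3.828995 rad → L = 4.71·(3.476954 + 7.003634 + 3.828995) = 4.71·14.309583 = 67.398135 m
LSR: p² = d² − 2 + 2cos(α−β) + 2d(sin α + sin β) = 39.831030; p = √p² = 6.311183; φ = atan2(−cos α − cos β, d + sin α + sin β) − atan2(−2, p) = 0.567798 rad; t = (φ − α) mod 2π = 3.402399 rad, q = (φ − β) mod 2π = 4.425162 rad → L = 4.71·(3.402399 + 6.311183 + 4.425162) = 4.71·14.138743 = 66.593481 m
RSL: p² = d² − 2 + 2cos(α−β) − 2d(sin α + sin β) = 31.274794; p = √p² = 5.592387; φ = atan2(cos α + cos β, d − sin α − sin β) − atan2(2, p) = -0.635123 rad; t = (α − φ) mod 2π = 4.083708 rad, q = (β − φ) mod 2π = 3.060945 rad → L = 4.71·(4.083708 + 5.592387 + 3.060945) = 4.71·12.737039 = 59.991456 m
RLR: c = (6 − d² + 2cos(α−β) + 2d(sin α − sin β))/8 = -5.131362, |c| > 1 → infeasible
LRL: c = (6 − d² + 2cos(α−β) − 2d(sin α − sin β))/8 = -2.235856, |c| > 1 → infeasible
Shortest: LSL with L = 48.740656 m ≈ 48.7407 m
Convert LSL to answer units (arcs ×180/π): t = 2.873656·180/π = 164.6484°, p = ρ·p = 4.71·5.087912 = 23.9641 m, q = 2.386766·180/π = 136.7516°, L = 48.7407 m.

LSL: t = 164.6484°, p = 23.9641 m, q = 136.7516°, L = 48.7407 m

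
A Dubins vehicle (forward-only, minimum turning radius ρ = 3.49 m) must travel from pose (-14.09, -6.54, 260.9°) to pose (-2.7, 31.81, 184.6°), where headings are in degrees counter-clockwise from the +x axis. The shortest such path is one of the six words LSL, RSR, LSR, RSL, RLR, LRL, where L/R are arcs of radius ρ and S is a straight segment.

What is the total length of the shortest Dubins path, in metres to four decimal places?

53.6460 m

Let ψ = atan2(Δy, Δx) = atan2(38.35, 11.39) = 73.4585° be the start→goal bearing.
Normalize: d = |goal − start| / ρ = 40.005682/3.49 = 11.462946, α = (θ_start − ψ) mod 360° = 187.4415° = 3.271471 rad, β = (θ_goal − ψ) mod 360° = 111.1415° = 1.939785 rad.
Common terms: sin α = -0.129514, cos α = -0.991578, sin β = 0.932693, cos β = -0.360672, cos(α−β) = 0.236838, d² = 131.399135. Work in radians in the unit-radius frame; every candidate has L = ρ·(t + p + q).
LSL: p² = 2 + d² − 2cos(α−β) + 2d(sin α − sin β) = 108.573432; p = √p² = 10.419858; φ = atan2(cos β − cos α, d + sin α − sin β) = 0.060585 rad; t = (φ − α) mod 2π = 3.072300 rad, q = (β − φ) mod 2π = 1.879199 rad → L = 3.49·(3.072300 + 10.419858 + 1.879199) = 3.49·15.371357 = 53.646035 m
RSR: p² = 2 + d² − 2cos(α−β) + 2d(sin β − sin α) = 157.277485; p = √p² = 12.541032; φ = atan2(cos α − cos β, d − sin α + sin β) = -0.050329 rad; t = (α − φ) mod 2π = 3.321800 rad, q = (φ − β) mod 2π = 4.293072 rad → L = 3.49·(3.321800 + 12.541032 + 4.293072) = 3.49·20.155904 = 70.344103 m
LSR: p² = d² − 2 + 2cos(α−β) + 2d(sin α + sin β) = 148.286406; p = √p² = 12.177291; φ = atan2(−cos α − cos β, d + sin α + sin β) − atan2(−2, p) = 0.272586 rad; t = (φ − α) mod 2π = 3.284300 rad, q = (φ − β) mod 2π = 4.615986 rad → L = 3.49·(3.284300 + 12.177291 + 4.615986) = 3.49·20.077577 = 70.070745 m
RSL: p² = d² − 2 + 2cos(α−β) − 2d(sin α + sin β) = 111.459216; p = √p² = 10.557425; φ = atan2(cos α + cos β, d − sin α − sin β) − atan2(2, p) = -0.313403 rad; t = (α − φ) mod 2π = 3.584874 rad, q = (β − φ) mod 2π = 2.253188 rad → L = 3.49·(3.584874 + 10.557425 + 2.253188) = 3.49·16.395487 = 57.220249 m
RLR: c = (6 − d² + 2cos(α−β) + 2d(sin α − sin β))/8 = -18.659686, |c| > 1 → infeasible
LRL: c = (6 − d² + 2cos(α−β) − 2d(sin α − sin β))/8 = -12.571679, |c| > 1 → infeasible
Shortest: LSL with L = 53.646035 m ≈ 53.6460 m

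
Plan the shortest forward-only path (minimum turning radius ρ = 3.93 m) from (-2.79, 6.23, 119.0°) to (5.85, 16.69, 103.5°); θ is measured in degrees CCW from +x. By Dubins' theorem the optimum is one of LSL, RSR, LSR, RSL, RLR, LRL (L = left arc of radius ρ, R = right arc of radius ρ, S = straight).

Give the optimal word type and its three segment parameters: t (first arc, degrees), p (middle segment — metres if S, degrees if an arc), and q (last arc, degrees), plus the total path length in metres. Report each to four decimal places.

Let ψ = atan2(Δy, Δx) = atan2(10.46, 8.64) = 50.4432° be the start→goal bearing.
Normalize: d = |goal − start| / ρ = 13.566916/3.93 = 3.452141, α = (θ_start − ψ) mod 360° = 68.5568° = 1.196543 rad, β = (θ_goal − ψ) mod 360° = 53.0568° = 0.926016 rad.
Common terms: sin α = 0.930781, cos α = 0.365578, sin β = 0.799232, cos β = 0.601022, cos(α−β) = 0.963630, d² = 11.917280. Work in radians in the unit-radius frame; every candidate has L = ρ·(t + p + q).
LSL: p² = 2 + d² − 2cos(α−β) + 2d(sin α − sin β) = 12.898268; p = √p² = 3.591416; φ = atan2(cos β − cos α, d + sin α − sin β) = 0.065605 rad; t = (φ − α) mod 2π = 5.152247 rad, q = (β − φ) mod 2π = 0.860412 rad → L = 3.93·(5.152247 + 3.591416 + 0.860412) = 3.93·9.604075 = 37.744015 m
RSR: p² = 2 + d² − 2cos(α−β) + 2d(sin β − sin α) = 11.081771; p = √p² = 3.328929; φ = atan2(cos α − cos β, d − sin α + sin β) = -0.070786 rad; t = (α − φ) mod 2π = 1.267328 rad, q = (φ − β) mod 2π = 5.286383 rad → L = 3.93·(1.267328 + 3.328929 + 5.286383) = 3.93·9.882641 = 38.838778 m
LSR: p² = d² − 2 + 2cos(α−β) + 2d(sin α + sin β) = 23.789039; p = √p² = 4.877401; φ = atan2(−cos α − cos β, d + sin α + sin β) − atan2(−2, p) = 0.204738 rad; t = (φ − α) mod 2π = 5.291381 rad, q = (φ − β) mod 2π = 5.561907 rad → L = 3.93·(5.291381 + 4.877401 + 5.561907) = 3.93·15.730689 = 61.821606 m
RSL: p² = d² − 2 + 2cos(α−β) − 2d(sin α + sin β) = -0.099956 < 0 → infeasible
RLR: c = (6 − d² + 2cos(α−β) + 2d(sin α − sin β))/8 = -0.385221; p = 2π − arccos c = 4.316941 rad; φ = atan2(cos α − cos β, d − sin α + sin β) = -0.070786 rad; t = (α − φ + p/2) mod 2π = 3.425799 rad, q = (α − β − t + p) mod 2π = 1.161668 rad → L = 3.93·(3.425799 + 4.316941 + 1.161668) = 3.93·8.904409 = 34.994326 m
LRL: c = (6 − d² + 2cos(α−β) − 2d(sin α − sin β))/8 = -0.612283; p = 2π − arccos c = 4.053443 rad; φ = atan2(cos β − cos α, d + sin α − sin β) = 0.065605 rad; t = (φ − α + p/2) mod 2π = 0.895784 rad, q = (β − α − t + p) mod 2π = 2.887134 rad → L = 3.93·(0.895784 + 4.053443 + 2.887134) = 3.93·7.836361 = 30.796898 m
Shortest: LRL with L = 30.796898 m ≈ 30.7969 m
Convert LRL to answer units (arcs ×180/π): t = 0.895784·180/π = 51.3246°, p = 4.053443·180/π = 232.2452°, q = 2.887134·180/π = 165.4206°, L = 30.7969 m.

LRL: t = 51.3246°, p = 232.2452°, q = 165.4206°, L = 30.7969 m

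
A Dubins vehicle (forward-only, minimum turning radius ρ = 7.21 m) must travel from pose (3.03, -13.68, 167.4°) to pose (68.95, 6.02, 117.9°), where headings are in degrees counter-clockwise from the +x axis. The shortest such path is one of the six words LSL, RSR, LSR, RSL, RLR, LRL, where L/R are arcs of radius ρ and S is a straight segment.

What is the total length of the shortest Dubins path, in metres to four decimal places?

94.1051 m

Let ψ = atan2(Δy, Δx) = atan2(19.70, 65.92) = 16.6386° be the start→goal bearing.
Normalize: d = |goal − start| / ρ = 68.800701/7.21 = 9.542400, α = (θ_start − ψ) mod 360° = 150.7614° = 2.631282 rad, β = (θ_goal − ψ) mod 360° = 101.2614° = 1.767344 rad.
Common terms: sin α = 0.488448, cos α = -0.872593, sin β = 0.980747, cos β = -0.195285, cos(α−β) = 0.649448, d² = 91.057389. Work in radians in the unit-radius frame; every candidate has L = ρ·(t + p + q).
LSL: p² = 2 + d² − 2cos(α−β) + 2d(sin α − sin β) = 82.363074; p = √p² = 9.075410; φ = atan2(cos β − cos α, d + sin α − sin β) = 0.074701 rad; t = (φ − α) mod 2π = 3.726603 rad, q = (β − φ) mod 2π = 1.692644 rad → L = 7.21·(3.726603 + 9.075410 + 1.692644) = 7.21·14.494658 = 104.506482 m
RSR: p² = 2 + d² − 2cos(α−β) + 2d(sin β − sin α) = 101.153911; p = √p² = 10.057530; φ = atan2(cos α − cos β, d − sin α + sin β) = -0.067394 rad; t = (α − φ) mod 2π = 2.698677 rad, q = (φ − β) mod 2π = 4.448446 rad → L = 7.21·(2.698677 + 10.057530 + 4.448446) = 7.21·17.204653 = 124.045551 m
LSR: p² = d² − 2 + 2cos(α−β) + 2d(sin α + sin β) = 118.395566; p = √p² = 10.880973; φ = atan2(−cos α − cos β, d + sin α + sin β) − atan2(−2, p) = 0.278453 rad; t = (φ − α) mod 2π = 3.930356 rad, q = (φ − β) mod 2π = 4.794294 rad → L = 7.21·(3.930356 + 10.880973 + 4.794294) = 7.21·19.605623 = 141.356543 m
RSL: p² = d² − 2 + 2cos(α−β) − 2d(sin α + sin β) = 62.317003; p = √p² = 7.894112; φ = atan2(cos α + cos β, d − sin α − sin β) − atan2(2, p) = -0.379643 rad; t = (α − φ) mod 2π = 3.010926 rad, q = (β − φ) mod 2π = 2.146988 rad → L = 7.21·(3.010926 + 7.894112 + 2.146988) = 7.21·13.052025 = 94.105102 m
RLR: c = (6 − d² + 2cos(α−β) + 2d(sin α − sin β))/8 = -11.644239, |c| > 1 → infeasible
LRL: c = (6 − d² + 2cos(α−β) − 2d(sin α − sin β))/8 = -9.295384, |c| > 1 → infeasible
Shortest: RSL with L = 94.105102 m ≈ 94.1051 m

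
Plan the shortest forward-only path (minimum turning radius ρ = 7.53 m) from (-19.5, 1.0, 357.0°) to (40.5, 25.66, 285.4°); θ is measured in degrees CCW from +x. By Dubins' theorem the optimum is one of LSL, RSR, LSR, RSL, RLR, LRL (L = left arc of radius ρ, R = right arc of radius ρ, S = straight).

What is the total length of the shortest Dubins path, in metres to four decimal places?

71.0253 m

Let ψ = atan2(Δy, Δx) = atan2(24.66, 60.00) = 22.3427° be the start→goal bearing.
Normalize: d = |goal − start| / ρ = 64.869990/7.53 = 8.614873, α = (θ_start − ψ) mod 360° = 334.6573° = 5.840872 rad, β = (θ_goal − ψ) mod 360° = 263.0573° = 4.591217 rad.
Common terms: sin α = -0.428031, cos α = 0.903764, sin β = -0.992668, cos β = -0.120876, cos(α−β) = 0.315649, d² = 74.216028. Work in radians in the unit-radius frame; every candidate has L = ρ·(t + p + q).
LSL: p² = 2 + d² − 2cos(α−β) + 2d(sin α − sin β) = 85.313276; p = √p² = 9.236519; φ = atan2(cos β − cos α, d + sin α − sin β) = -0.111162 rad; t = (φ − α) mod 2π = 0.331151 rad, q = (β − φ) mod 2π = 4.702379 rad → L = 7.53·(0.331151 + 9.236519 + 4.702379) = 7.53·14.270048 = 107.453463 m
RSR: p² = 2 + d² − 2cos(α−β) + 2d(sin β − sin α) = 65.856184; p = √p² = 8.115182; φ = atan2(cos α − cos β, d − sin α + sin β) = 0.126600 rad; t = (α − φ) mod 2π = 5.714272 rad, q = (φ − β) mod 2π = 1.818569 rad → L = 7.53·(5.714272 + 8.115182 + 1.818569) = 7.53·15.648023 = 117.829616 m
LSR: p² = d² − 2 + 2cos(α−β) + 2d(sin α + sin β) = 48.369053; p = √p² = 6.954786; φ = atan2(−cos α − cos β, d + sin α + sin β) − atan2(−2, p) = 0.171620 rad; t = (φ − α) mod 2π = 0.613933 rad, q = (φ − β) mod 2π = 1.863589 rad → L = 7.53·(0.613933 + 6.954786 + 1.863589) = 7.53·9.432308 = 71.025280 m
RSL: p² = d² − 2 + 2cos(α−β) − 2d(sin α + sin β) = 97.325600; p = √p² = 9.865374; φ = atan2(cos α + cos β, d − sin α − sin β) − atan2(2, p) = -0.122165 rad; t = (α − φ) mod 2π = 5.963037 rad, q = (β − φ) mod 2π = 4.713382 rad → L = 7.53·(5.963037 + 9.865374 + 4.713382) = 7.53·20.541793 = 154.679698 m
RLR: c = (6 − d² + 2cos(α−β) + 2d(sin α − sin β))/8 = -7.232023, |c| > 1 → infeasible
LRL: c = (6 − d² + 2cos(α−β) − 2d(sin α − sin β))/8 = -9.664160, |c| > 1 → infeasible
Shortest: LSR with L = 71.025280 m ≈ 71.0253 m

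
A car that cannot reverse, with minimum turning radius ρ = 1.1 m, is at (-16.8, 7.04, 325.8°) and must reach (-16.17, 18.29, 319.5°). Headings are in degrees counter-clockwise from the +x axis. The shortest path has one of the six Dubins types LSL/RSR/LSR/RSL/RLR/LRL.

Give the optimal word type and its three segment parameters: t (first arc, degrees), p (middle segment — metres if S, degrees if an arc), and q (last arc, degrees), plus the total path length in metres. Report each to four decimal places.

Let ψ = atan2(Δy, Δx) = atan2(11.25, 0.63) = 86.7948° be the start→goal bearing.
Normalize: d = |goal − start| / ρ = 11.267626/1.1 = 10.243297, α = (θ_start − ψ) mod 360° = 239.0052° = 4.171428 rad, β = (θ_goal − ψ) mod 360° = 232.7052° = 4.061472 rad.
Common terms: sin α = -0.857214, cos α = -0.514960, sin β = -0.795529, cos β = -0.605916, cos(α−β) = 0.993961, d² = 104.925124. Work in radians in the unit-radius frame; every candidate has L = ρ·(t + p + q).
LSL: p² = 2 + d² − 2cos(α−β) + 2d(sin α − sin β) = 103.673476; p = √p² = 10.182017; φ = atan2(cos β − cos α, d + sin α − sin β) = -0.008933 rad; t = (φ − α) mod 2π = 2.102824 rad, q = (β − φ) mod 2π = 4.070405 rad → L = 1.1·(2.102824 + 10.182017 + 4.070405) = 1.1·16.355247 = 17.990772 m
RSR: p² = 2 + d² − 2cos(α−β) + 2d(sin β − sin α) = 106.200929; p = √p² = 10.305383; φ = atan2(cos α − cos β, d − sin α + sin β) = 0.008826 rad; t = (α − φ) mod 2π = 4.162602 rad, q = (φ − β) mod 2π = 2.230539 rad → L = 1.1·(4.162602 + 10.305383 + 2.230539) = 1.1·16.698525 = 18.368377 m
LSR: p² = d² − 2 + 2cos(α−β) + 2d(sin α + sin β) = 71.053976; p = √p² = 8.429352; φ = atan2(−cos α − cos β, d + sin α + sin β) − atan2(−2, p) = 0.362703 rad; t = (φ − α) mod 2π = 2.474461 rad, q = (φ − β) mod 2π = 2.584416 rad → L = 1.1·(2.474461 + 8.429352 + 2.584416) = 1.1·13.488229 = 14.837052 m
RSL: p² = d² − 2 + 2cos(α−β) − 2d(sin α + sin β) = 138.772116; p = √p² = 11.780158; φ = atan2(cos α + cos β, d − sin α − sin β) − atan2(2, p) = -0.262119 rad; t = (α − φ) mod 2π = 4.433547 rad, q = (β − φ) mod 2π = 4.323591 rad → L = 1.1·(4.433547 + 11.780158 + 4.323591) = 1.1·20.537295 = 22.591025 m
RLR: c = (6 − d² + 2cos(α−β) + 2d(sin α − sin β))/8 = -12.275116, |c| > 1 → infeasible
LRL: c = (6 − d² + 2cos(α−β) − 2d(sin α − sin β))/8 = -11.959184, |c| > 1 → infeasible
Shortest: LSR with L = 14.837052 m ≈ 14.8371 m
Convert LSR to answer units (arcs ×180/π): t = 2.474461·180/π = 141.7761°, p = ρ·p = 1.1·8.429352 = 9.2723 m, q = 2.584416·180/π = 148.0761°, L = 14.8371 m.

LSR: t = 141.7761°, p = 9.2723 m, q = 148.0761°, L = 14.8371 m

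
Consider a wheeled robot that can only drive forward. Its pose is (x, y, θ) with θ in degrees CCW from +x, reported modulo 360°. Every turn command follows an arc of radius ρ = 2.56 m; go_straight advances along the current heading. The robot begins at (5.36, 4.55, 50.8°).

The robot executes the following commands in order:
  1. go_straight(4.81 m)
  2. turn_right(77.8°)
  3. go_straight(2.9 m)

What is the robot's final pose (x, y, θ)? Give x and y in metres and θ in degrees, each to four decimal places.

(14.1301, 7.6239, 333.0000°)

set_pose: (x, y, θ) = (5.3600, 4.5500, 50.8000°), ρ = 2.56
go_straight(4.81): x += 4.81·cos θ, y += 4.81·sin θ → (8.4001, 8.2775, 50.8000°)
turn_right(77.8°): centre at ρ to the right, rotate −77.8° → (11.5461, 8.9405, -27.0000° ≡ 333.0000°)
go_straight(2.9): x += 2.9·cos θ, y += 2.9·sin θ → (14.1301, 7.6239, 333.0000°)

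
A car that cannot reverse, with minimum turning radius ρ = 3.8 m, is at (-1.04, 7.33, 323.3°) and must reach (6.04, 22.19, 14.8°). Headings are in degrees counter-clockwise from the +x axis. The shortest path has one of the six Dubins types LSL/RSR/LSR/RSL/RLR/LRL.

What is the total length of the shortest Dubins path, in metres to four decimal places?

21.7469 m

Let ψ = atan2(Δy, Δx) = atan2(14.86, 7.08) = 64.5247° be the start→goal bearing.
Normalize: d = |goal − start| / ρ = 16.460437/3.8 = 4.331694, α = (θ_start − ψ) mod 360° = 258.7753° = 4.516481 rad, β = (θ_goal − ψ) mod 360° = 310.2753° = 5.415326 rad.
Common terms: sin α = -0.980871, cos α = -0.194657, sin β = -0.762947, cos β = 0.646461, cos(α−β) = 0.622515, d² = 18.763573. Work in radians in the unit-radius frame; every candidate has L = ρ·(t + p + q).
LSL: p² = 2 + d² − 2cos(α−β) + 2d(sin α − sin β) = 17.630580; p = √p² = 4.198878; φ = atan2(cos β − cos α, d + sin α − sin β) = 0.201684 rad; t = (φ − α) mod 2π = 1.968388 rad, q = (β − φ) mod 2π = 5.213642 rad → L = 3.8·(1.968388 + 4.198878 + 5.213642) = 3.8·11.380908 = 43.247451 m
RSR: p² = 2 + d² − 2cos(α−β) + 2d(sin β − sin α) = 21.406509; p = √p² = 4.626717; φ = atan2(cos α − cos β, d − sin α + sin β) = -0.182812 rad; t = (α − φ) mod 2π = 4.699294 rad, q = (φ − β) mod 2π = 0.685047 rad → L = 3.8·(4.699294 + 4.626717 + 0.685047) = 3.8·10.011058 = 38.042019 m
LSR: p² = d² − 2 + 2cos(α−β) + 2d(sin α + sin β) = 2.901228; p = √p² = 1.703299; φ = atan2(−cos α − cos β, d + sin α + sin β) − atan2(−2, p) = 0.692502 rad; t = (φ − α) mod 2π = 2.459206 rad, q = (φ − β) mod 2π = 1.560362 rad → L = 3.8·(2.459206 + 1.703299 + 1.560362) = 3.8·5.722867 = 21.746896 m
RSL: p² = d² − 2 + 2cos(α−β) − 2d(sin α + sin β) = 33.115977; p = √p² = 5.754648; φ = atan2(cos α + cos β, d − sin α − sin β) − atan2(2, p) = -0.260258 rad; t = (α − φ) mod 2π = 4.776739 rad, q = (β − φ) mod 2π = 5.675584 rad → L = 3.8·(4.776739 + 5.754648 + 5.675584) = 3.8·16.206972 = 61.586492 m
RLR: c = (6 − d² + 2cos(α−β) + 2d(sin α − sin β))/8 = -1.675814, |c| > 1 → infeasible
LRL: c = (6 − d² + 2cos(α−β) − 2d(sin α − sin β))/8 = -1.203822, |c| > 1 → infeasible
Shortest: LSR with L = 21.746896 m ≈ 21.7469 m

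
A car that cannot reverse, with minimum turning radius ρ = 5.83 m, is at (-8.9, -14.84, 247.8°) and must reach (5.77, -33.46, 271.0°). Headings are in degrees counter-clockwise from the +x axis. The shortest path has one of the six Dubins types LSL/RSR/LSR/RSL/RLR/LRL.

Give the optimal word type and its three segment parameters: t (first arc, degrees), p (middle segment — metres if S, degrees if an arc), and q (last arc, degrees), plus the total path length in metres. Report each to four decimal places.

Let ψ = atan2(Δy, Δx) = atan2(-18.62, 14.67) = -51.7668° be the start→goal bearing.
Normalize: d = |goal − start| / ρ = 23.704711/5.83 = 4.065988, α = (θ_start − ψ) mod 360° = 299.5668° = 5.228426 rad, β = (θ_goal − ψ) mod 360° = 322.7668° = 5.633343 rad.
Common terms: sin α = -0.869781, cos α = 0.493437, sin β = -0.605061, cos β = 0.796179, cos(α−β) = 0.919135, d² = 16.532259. Work in radians in the unit-radius frame; every candidate has L = ρ·(t + p + q).
LSL: p² = 2 + d² − 2cos(α−β) + 2d(sin α − sin β) = 14.541290; p = √p² = 3.813304; φ = atan2(cos β − cos α, d + sin α − sin β) = 0.079475 rad; t = (φ − α) mod 2π = 1.134234 rad, q = (β − φ) mod 2π = 5.553868 rad → L = 5.83·(1.134234 + 3.813304 + 5.553868) = 5.83·10.501406 = 61.223197 m
RSR: p² = 2 + d² − 2cos(α−β) + 2d(sin β − sin α) = 18.846687; p = √p² = 4.341277; φ = atan2(cos α − cos β, d − sin α + sin β) = -0.069792 rad; t = (α − φ) mod 2π = 5.298218 rad, q = (φ − β) mod 2π = 0.580051 rad → L = 5.83·(5.298218 + 4.341277 + 0.580051) = 5.83·10.219546 = 59.579953 m
LSR: p² = d² − 2 + 2cos(α−β) + 2d(sin α + sin β) = 4.377144; p = √p² = 2.092163; φ = atan2(−cos α − cos β, d + sin α + sin β) − atan2(−2, p) = 0.301073 rad; t = (φ − α) mod 2π = 1.355833 rad, q = (φ − β) mod 2π = 0.950916 rad → L = 5.83·(1.355833 + 2.092163 + 0.950916) = 5.83·4.398911 = 25.645653 m
RSL: p² = d² − 2 + 2cos(α−β) − 2d(sin α + sin β) = 28.363915; p = √p² = 5.325778; φ = atan2(cos α + cos β, d − sin α − sin β) − atan2(2, p) = -0.130560 rad; t = (α − φ) mod 2π = 5.358987 rad, q = (β − φ) mod 2π = 5.763903 rad → L = 5.83·(5.358987 + 5.325778 + 5.763903) = 5.83·16.448668 = 95.895733 m
RLR: c = (6 − d² + 2cos(α−β) + 2d(sin α − sin β))/8 = -1.355836, |c| > 1 → infeasible
LRL: c = (6 − d² + 2cos(α−β) − 2d(sin α − sin β))/8 = -0.817661; p = 2π − arccos c = 3.755052 rad; φ = atan2(cos β − cos α, d + sin α − sin β) = 0.079475 rad; t = (φ − α + p/2) mod 2π = 3.011760 rad, q = (β − α − t + p) mod 2π = 1.148209 rad → L = 5.83·(3.011760 + 3.755052 + 1.148209) = 5.83·7.915021 = 46.144571 m
Shortest: LSR with L = 25.645653 m ≈ 25.6457 m
Convert LSR to answer units (arcs ×180/π): t = 1.355833·180/π = 77.6835°, p = ρ·p = 5.83·2.092163 = 12.1973 m, q = 0.950916·180/π = 54.4835°, L = 25.6457 m.

LSR: t = 77.6835°, p = 12.1973 m, q = 54.4835°, L = 25.6457 m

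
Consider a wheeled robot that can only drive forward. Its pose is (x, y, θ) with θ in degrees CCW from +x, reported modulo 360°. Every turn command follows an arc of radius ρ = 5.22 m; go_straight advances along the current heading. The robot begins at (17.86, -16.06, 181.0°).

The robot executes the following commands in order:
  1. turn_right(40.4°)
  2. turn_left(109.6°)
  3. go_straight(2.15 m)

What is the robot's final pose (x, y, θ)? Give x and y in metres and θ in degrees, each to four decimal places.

(5.5026, -19.1628, 250.2000°)

set_pose: (x, y, θ) = (17.8600, -16.0600, 181.0000°), ρ = 5.22
turn_right(40.4°): centre at ρ to the right, rotate −40.4° → (14.4556, -14.8745, 140.6000°)
turn_left(109.6°): centre at ρ to the left, rotate +109.6° → (6.2309, -17.1399, 250.2000°)
go_straight(2.15): x += 2.15·cos θ, y += 2.15·sin θ → (5.5026, -19.1628, 250.2000°)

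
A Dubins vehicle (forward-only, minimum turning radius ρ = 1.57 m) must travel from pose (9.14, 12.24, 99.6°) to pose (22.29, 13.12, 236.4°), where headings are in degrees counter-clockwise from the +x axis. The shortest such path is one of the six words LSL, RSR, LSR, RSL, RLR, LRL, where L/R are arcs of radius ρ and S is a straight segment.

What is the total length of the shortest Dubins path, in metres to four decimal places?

Let ψ = atan2(Δy, Δx) = atan2(0.88, 13.15) = 3.8285° be the start→goal bearing.
Normalize: d = |goal − start| / ρ = 13.179412/1.57 = 8.394530, α = (θ_start − ψ) mod 360° = 95.7715° = 1.671527 rad, β = (θ_goal − ψ) mod 360° = 232.5715° = 4.059138 rad.
Common terms: sin α = 0.994931, cos α = -0.100561, sin β = -0.794112, cos β = -0.607771, cos(α−β) = -0.728969, d² = 70.468133. Work in radians in the unit-radius frame; every candidate has L = ρ·(t + p + q).
LSL: p² = 2 + d² − 2cos(α−β) + 2d(sin α − sin β) = 103.962419; p = √p² = 10.196196; φ = atan2(cos β − cos α, d + sin α − sin β) = -0.049766 rad; t = (φ − α) mod 2π = 4.561892 rad, q = (β − φ) mod 2π = 4.108903 rad → L = 1.57·(4.561892 + 10.196196 + 4.108903) = 1.57·18.866992 = 29.621177 m
RSR: p² = 2 + d² − 2cos(α−β) + 2d(sin β − sin α) = 43.889721; p = √p² = 6.624932; φ = atan2(cos α − cos β, d − sin α + sin β) = 0.076636 rad; t = (α − φ) mod 2π = 1.594892 rad, q = (φ − β) mod 2π = 2.300683 rad → L = 1.57·(1.594892 + 6.624932 + 2.300683) = 1.57·10.520507 = 16.517195 m
LSR: p² = d² − 2 + 2cos(α−β) + 2d(sin α + sin β) = 70.381755; p = √p² = 8.389383; φ = atan2(−cos α − cos β, d + sin α + sin β) − atan2(−2, p) = 0.316251 rad; t = (φ − α) mod 2π = 4.927909 rad, q = (φ − β) mod 2π = 2.540299 rad → L = 1.57·(4.927909 + 8.389383 + 2.540299) = 1.57·15.857591 = 24.896419 m
RSL: p² = d² − 2 + 2cos(α−β) − 2d(sin α + sin β) = 63.638635; p = √p² = 7.977383; φ = atan2(cos α + cos β, d − sin α − sin β) − atan2(2, p) = -0.331880 rad; t = (α − φ) mod 2π = 2.003407 rad, q = (β − φ) mod 2π = 4.391017 rad → L = 1.57·(2.003407 + 7.977383 + 4.391017) = 1.57·14.371807 = 22.563737 m
RLR: c = (6 − d² + 2cos(α−β) + 2d(sin α − sin β))/8 = -4.486215, |c| > 1 → infeasible
LRL: c = (6 − d² + 2cos(α−β) − 2d(sin α − sin β))/8 = -11.995302, |c| > 1 → infeasible
Shortest: RSR with L = 16.517195 m ≈ 16.5172 m

16.5172 m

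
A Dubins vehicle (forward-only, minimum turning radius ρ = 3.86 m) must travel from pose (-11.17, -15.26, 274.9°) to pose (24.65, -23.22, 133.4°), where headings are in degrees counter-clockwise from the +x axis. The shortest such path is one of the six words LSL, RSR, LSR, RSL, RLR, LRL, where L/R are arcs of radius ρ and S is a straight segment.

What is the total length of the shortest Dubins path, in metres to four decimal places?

45.8745 m

Let ψ = atan2(Δy, Δx) = atan2(-7.96, 35.82) = -12.5288° be the start→goal bearing.
Normalize: d = |goal − start| / ρ = 36.693787/3.86 = 9.506162, α = (θ_start − ψ) mod 360° = 287.4288° = 5.016579 rad, β = (θ_goal − ψ) mod 360° = 145.9288° = 2.546938 rad.
Common terms: sin α = -0.954090, cos α = 0.299521, sin β = 0.560223, cos β = -0.828342, cos(α−β) = -0.782608, d² = 90.367124. Work in radians in the unit-radius frame; every candidate has L = ρ·(t + p + q).
LSL: p² = 2 + d² − 2cos(α−β) + 2d(sin α − sin β) = 65.141740; p = √p² = 8.071043; φ = atan2(cos β − cos α, d + sin α − sin β) = -0.140201 rad; t = (φ − α) mod 2π = 1.126406 rad, q = (β − φ) mod 2π = 2.687139 rad → L = 3.86·(1.126406 + 8.071043 + 2.687139) = 3.86·11.884588 = 45.874509 m
RSR: p² = 2 + d² − 2cos(α−β) + 2d(sin β − sin α) = 122.722940; p = √p² = 11.078039; φ = atan2(cos α − cos β, d − sin α + sin β) = 0.101987 rad; t = (α − φ) mod 2π = 4.914592 rad, q = (φ − β) mod 2π = 3.838235 rad → L = 3.86·(4.914592 + 11.078039 + 3.838235) = 3.86·19.830865 = 76.547138 m
LSR: p² = d² − 2 + 2cos(α−β) + 2d(sin α + sin β) = 79.313575; p = √p² = 8.905817; φ = atan2(−cos α − cos β, d + sin α + sin β) − atan2(−2, p) = 0.278876 rad; t = (φ − α) mod 2π = 1.545482 rad, q = (φ − β) mod 2π = 4.015123 rad → L = 3.86·(1.545482 + 8.905817 + 4.015123) = 3.86·14.466423 = 55.840391 m
RSL: p² = d² − 2 + 2cos(α−β) − 2d(sin α + sin β) = 94.290240; p = √p² = 9.710316; φ = atan2(cos α + cos β, d − sin α − sin β) − atan2(2, p) = -0.256491 rad; t = (α − φ) mod 2π = 5.273070 rad, q = (β − φ) mod 2π = 2.803430 rad → L = 3.86·(5.273070 + 9.710316 + 2.803430) = 3.86·17.786816 = 68.657111 m
RLR: c = (6 − d² + 2cos(α−β) + 2d(sin α − sin β))/8 = -14.340368, |c| > 1 → infeasible
LRL: c = (6 − d² + 2cos(α−β) − 2d(sin α − sin β))/8 = -7.142718, |c| > 1 → infeasible
Shortest: LSL with L = 45.874509 m ≈ 45.8745 m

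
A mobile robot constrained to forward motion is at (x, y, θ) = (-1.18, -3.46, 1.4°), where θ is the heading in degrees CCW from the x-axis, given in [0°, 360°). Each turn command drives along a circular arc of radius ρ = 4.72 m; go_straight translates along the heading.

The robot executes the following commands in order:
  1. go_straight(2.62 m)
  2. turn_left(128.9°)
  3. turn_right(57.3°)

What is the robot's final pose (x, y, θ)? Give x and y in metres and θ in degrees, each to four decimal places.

(4.0097, 8.8083, 73.0000°)

set_pose: (x, y, θ) = (-1.1800, -3.4600, 1.4000°), ρ = 4.72
go_straight(2.62): x += 2.62·cos θ, y += 2.62·sin θ → (1.4392, -3.3960, 1.4000°)
turn_left(128.9°): centre at ρ to the left, rotate +128.9° → (4.9237, 4.3755, 130.3000°)
turn_right(57.3°): centre at ρ to the right, rotate −57.3° → (4.0097, 8.8083, 73.0000°)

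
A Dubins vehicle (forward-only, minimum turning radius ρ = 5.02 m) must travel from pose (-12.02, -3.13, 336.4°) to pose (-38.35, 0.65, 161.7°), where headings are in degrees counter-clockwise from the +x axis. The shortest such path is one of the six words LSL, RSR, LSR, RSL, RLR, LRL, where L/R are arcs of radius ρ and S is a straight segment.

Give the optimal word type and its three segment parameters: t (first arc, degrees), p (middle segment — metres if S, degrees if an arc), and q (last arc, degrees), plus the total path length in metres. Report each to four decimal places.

RSL: t = 186.9249°, p = 24.1431 m, q = 12.2249°, L = 41.5917 m

Let ψ = atan2(Δy, Δx) = atan2(3.78, -26.33) = 171.8303° be the start→goal bearing.
Normalize: d = |goal − start| / ρ = 26.599949/5.02 = 5.298795, α = (θ_start − ψ) mod 360° = 164.5697° = 2.872283 rad, β = (θ_goal − ψ) mod 360° = 349.8697° = 6.106378 rad.
Common terms: sin α = 0.266066, cos α = -0.963955, sin β = -0.175887, cos β = 0.984410, cos(α−β) = -0.995725, d² = 28.077225. Work in radians in the unit-radius frame; every candidate has L = ρ·(t + p + q).
LSL: p² = 2 + d² − 2cos(α−β) + 2d(sin α − sin β) = 36.752313; p = √p² = 6.062369; φ = atan2(cos β − cos α, d + sin α − sin β) = 0.327194 rad; t = (φ − α) mod 2π = 3.738096 rad, q = (β − φ) mod 2π = 5.779185 rad → L = 5.02·(3.738096 + 6.062369 + 5.779185) = 5.02·15.579649 = 78.209838 m
RSR: p² = 2 + d² − 2cos(α−β) + 2d(sin β − sin α) = 27.385036; p = √p² = 5.233071; φ = atan2(cos α − cos β, d − sin α + sin β) = -0.381505 rad; t = (α − φ) mod 2π = 3.253788 rad, q = (φ − β) mod 2π = 6.078487 rad → L = 5.02·(3.253788 + 5.233071 + 6.078487) = 5.02·14.565347 = 73.118041 m
LSR: p² = d² − 2 + 2cos(α−β) + 2d(sin α + sin β) = 25.041451; p = √p² = 5.004143; φ = atan2(−cos α − cos β, d + sin α + sin β) − atan2(−2, p) = 0.376425 rad; t = (φ − α) mod 2π = 3.787327 rad, q = (φ − β) mod 2π = 0.553232 rad → L = 5.02·(3.787327 + 5.004143 + 0.553232) = 5.02·9.344703 = 46.910407 m
RSL: p² = d² − 2 + 2cos(α−β) − 2d(sin α + sin β) = 23.130100; p = √p² = 4.809376; φ = atan2(cos α + cos β, d − sin α − sin β) − atan2(2, p) = -0.390172 rad; t = (α − φ) mod 2π = 3.262455 rad, q = (β − φ) mod 2π = 0.213365 rad → L = 5.02·(3.262455 + 4.809376 + 0.213365) = 5.02·8.285195 = 41.591681 m
RLR: c = (6 − d² + 2cos(α−β) + 2d(sin α − sin β))/8 = -2.423130, |c| > 1 → infeasible
LRL: c = (6 − d² + 2cos(α−β) − 2d(sin α − sin β))/8 = -3.594039, |c| > 1 → infeasible
Shortest: RSL with L = 41.591681 m ≈ 41.5917 m
Convert RSL to answer units (arcs ×180/π): t = 3.262455·180/π = 186.9249°, p = ρ·p = 5.02·4.809376 = 24.1431 m, q = 0.213365·180/π = 12.2249°, L = 41.5917 m.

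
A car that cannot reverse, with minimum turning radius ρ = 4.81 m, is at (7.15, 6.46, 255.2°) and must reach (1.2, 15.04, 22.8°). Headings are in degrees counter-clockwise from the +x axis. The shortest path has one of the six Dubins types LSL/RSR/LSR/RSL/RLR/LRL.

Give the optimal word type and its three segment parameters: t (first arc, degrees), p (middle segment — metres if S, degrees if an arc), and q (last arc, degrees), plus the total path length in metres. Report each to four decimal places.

RSR: t = 176.1496°, p = 2.9712 m, q = 56.2504°, L = 22.4813 m

Let ψ = atan2(Δy, Δx) = atan2(8.58, -5.95) = 124.7403° be the start→goal bearing.
Normalize: d = |goal − start| / ρ = 10.441212/4.81 = 2.170730, α = (θ_start − ψ) mod 360° = 130.4597° = 2.276952 rad, β = (θ_goal − ψ) mod 360° = 258.0597° = 4.503992 rad.
Common terms: sin α = 0.760862, cos α = -0.648913, sin β = -0.978364, cos β = -0.206892, cos(α−β) = -0.610145, d² = 4.712069. Work in radians in the unit-radius frame; every candidate has L = ρ·(t + p + q).
LSL: p² = 2 + d² − 2cos(α−β) + 2d(sin α − sin β) = 15.483140; p = √p² = 3.934862; φ = atan2(cos β − cos α, d + sin α − sin β) = 0.112572 rad; t = (φ − α) mod 2π = 4.118806 rad, q = (β − φ) mod 2π = 4.391420 rad → L = 4.81·(4.118806 + 3.934862 + 4.391420) = 4.81·12.445088 = 59.860871 m
RSR: p² = 2 + d² − 2cos(α−β) + 2d(sin β − sin α) = 0.381579; p = √p² = 0.617721; φ = atan2(cos α − cos β, d − sin α + sin β) = -0.797438 rad; t = (α − φ) mod 2π = 3.074390 rad, q = (φ − β) mod 2π = 0.981755 rad → L = 4.81·(3.074390 + 0.617721 + 0.981755) = 4.81·4.673866 = 22.481294 m
LSR: p² = d² − 2 + 2cos(α−β) + 2d(sin α + sin β) = 0.547504; p = √p² = 0.739935; φ = atan2(−cos α − cos β, d + sin α + sin β) − atan2(−2, p) = 1.629400 rad; t = (φ − α) mod 2π = 5.635633 rad, q = (φ − β) mod 2π = 3.408593 rad → L = 4.81·(5.635633 + 0.739935 + 3.408593) = 4.81·9.784162 = 47.061820 m
RSL: p² = d² − 2 + 2cos(α−β) − 2d(sin α + sin β) = 2.436053; p = √p² = 1.560786; φ = atan2(cos α + cos β, d − sin α − sin β) − atan2(2, p) = -1.252213 rad; t = (α − φ) mod 2π = 3.529165 rad, q = (β − φ) mod 2π = 5.756205 rad → L = 4.81·(3.529165 + 1.560786 + 5.756205) = 4.81·10.846156 = 52.170013 m
RLR: c = (6 − d² + 2cos(α−β) + 2d(sin α − sin β))/8 = 0.952303; p = 2π − arccos c = 5.973084 rad; φ = atan2(cos α − cos β, d − sin α + sin β) = -0.797438 rad; t = (α − φ + p/2) mod 2π = 6.060932 rad, q = (α − β − t + p) mod 2π = 3.968297 rad → L = 4.81·(6.060932 + 5.973084 + 3.968297) = 4.81·16.002313 = 76.971126 m
LRL: c = (6 − d² + 2cos(α−β) − 2d(sin α − sin β))/8 = -0.935392; p = 2π − arccos c = 3.503022 rad; φ = atan2(cos β − cos α, d + sin α − sin β) = 0.112572 rad; t = (φ − α + p/2) mod 2π = 5.870317 rad, q = (β − α − t + p) mod 2π = 6.142930 rad → L = 4.81·(5.870317 + 3.503022 + 6.142930) = 4.81·15.516269 = 74.633252 m
Shortest: RSR with L = 22.481294 m ≈ 22.4813 m
Convert RSR to answer units (arcs ×180/π): t = 3.074390·180/π = 176.1496°, p = ρ·p = 4.81·0.617721 = 2.9712 m, q = 0.981755·180/π = 56.2504°, L = 22.4813 m.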